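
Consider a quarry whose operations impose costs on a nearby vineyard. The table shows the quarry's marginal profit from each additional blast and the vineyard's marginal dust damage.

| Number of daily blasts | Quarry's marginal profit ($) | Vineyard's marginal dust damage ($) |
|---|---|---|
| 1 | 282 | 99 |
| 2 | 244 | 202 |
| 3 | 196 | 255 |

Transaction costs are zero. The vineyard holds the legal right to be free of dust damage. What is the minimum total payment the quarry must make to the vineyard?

$301

Efficient level: marginal profit ≥ marginal dust damage through level 2, so k* = 2.
With the vineyard holding the right, the quarry must at least compensate total damage at k*: 99 + 202 = 301.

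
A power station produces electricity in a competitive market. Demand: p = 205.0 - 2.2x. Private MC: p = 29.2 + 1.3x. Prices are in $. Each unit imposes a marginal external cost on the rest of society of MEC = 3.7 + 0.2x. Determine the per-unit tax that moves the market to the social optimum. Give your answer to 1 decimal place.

tax = $13.0 per unit

Social marginal cost = private MC + MEC = 32.9 + 1.5x.
Set SMC = demand: 32.9 + 1.5x = 205.0 - 2.2x → x* = 46.5135.
The Pigouvian tax equals MEC at x*: 3.7 + 0.2×46.5135 = 13.0027.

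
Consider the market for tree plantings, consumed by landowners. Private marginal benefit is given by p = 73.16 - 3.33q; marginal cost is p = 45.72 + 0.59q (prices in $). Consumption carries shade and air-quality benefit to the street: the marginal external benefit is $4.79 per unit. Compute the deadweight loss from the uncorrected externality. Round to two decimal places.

DWL = $2.93

Market equilibrium (private): 45.72 + 0.59q = 73.16 - 3.33q → q_m = 7.0000.
Social marginal benefit = demand + MEB = 77.95 - 3.33q.
Set SMB = MC: 77.95 - 3.33q = 45.72 + 0.59q → q* = 8.2219.
Height of the DWL triangle at q_m is SMB(q_m) − MC(q_m) = MEB(q_m) = 4.7900.
DWL = ½ × 1.2219 × 4.7900 = 2.9265.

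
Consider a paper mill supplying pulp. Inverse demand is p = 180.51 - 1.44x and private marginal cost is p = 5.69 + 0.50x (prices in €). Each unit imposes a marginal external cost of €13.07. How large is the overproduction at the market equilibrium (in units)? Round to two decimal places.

6.74 units

Market equilibrium (private): 5.69 + 0.50x = 180.51 - 1.44x → x_m = 90.1134.
Social marginal cost = private MC + MEC = 18.76 + 0.50x.
Set SMC = demand: 18.76 + 0.50x = 180.51 - 1.44x → x* = 83.3763.
Gap = |90.1134 − 83.3763| = 6.7371.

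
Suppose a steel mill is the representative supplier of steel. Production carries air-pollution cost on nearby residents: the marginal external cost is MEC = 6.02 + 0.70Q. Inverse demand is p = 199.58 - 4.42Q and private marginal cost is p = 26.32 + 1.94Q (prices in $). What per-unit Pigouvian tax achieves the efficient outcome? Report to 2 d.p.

Social marginal cost = private MC + MEC = 32.34 + 2.64Q.
Set SMC = demand: 32.34 + 2.64Q = 199.58 - 4.42Q → Q* = 23.6884.
The Pigouvian tax equals MEC at Q*: 6.02 + 0.70×23.6884 = 22.6019.

tax = $22.60 per unit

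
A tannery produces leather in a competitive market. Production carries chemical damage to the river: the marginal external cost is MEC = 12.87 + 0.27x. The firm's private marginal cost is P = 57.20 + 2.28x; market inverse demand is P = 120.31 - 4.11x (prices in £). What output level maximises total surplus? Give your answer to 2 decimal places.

x* = 7.54

Social marginal cost = private MC + MEC = 70.07 + 2.55x.
Set SMC = demand: 70.07 + 2.55x = 120.31 - 4.11x → x* = 7.5435.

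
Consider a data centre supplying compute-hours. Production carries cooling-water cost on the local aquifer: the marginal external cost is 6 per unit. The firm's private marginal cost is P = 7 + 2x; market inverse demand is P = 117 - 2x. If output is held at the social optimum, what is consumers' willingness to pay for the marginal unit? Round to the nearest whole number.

Social marginal cost = private MC + MEC = 13 + 2x.
Set SMC = demand: 13 + 2x = 117 - 2x → x* = 26.0000.
Consumer price on the demand curve at x*: 117 − 2×26.0000 = 65.0000.

P = 65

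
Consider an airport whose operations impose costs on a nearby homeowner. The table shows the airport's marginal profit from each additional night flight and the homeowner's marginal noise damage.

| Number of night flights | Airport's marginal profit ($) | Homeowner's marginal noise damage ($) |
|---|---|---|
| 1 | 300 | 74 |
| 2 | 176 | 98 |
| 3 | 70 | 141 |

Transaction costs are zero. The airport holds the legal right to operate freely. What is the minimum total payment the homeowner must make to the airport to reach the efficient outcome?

$70

Left alone the airport would choose level 3 (marginal profit stays positive).
Efficient level: k* = 2 (marginal profit ≥ marginal noise damage through 2).
The homeowner must at least cover the airport's forgone profit from cutting 3→2: 70 = 70.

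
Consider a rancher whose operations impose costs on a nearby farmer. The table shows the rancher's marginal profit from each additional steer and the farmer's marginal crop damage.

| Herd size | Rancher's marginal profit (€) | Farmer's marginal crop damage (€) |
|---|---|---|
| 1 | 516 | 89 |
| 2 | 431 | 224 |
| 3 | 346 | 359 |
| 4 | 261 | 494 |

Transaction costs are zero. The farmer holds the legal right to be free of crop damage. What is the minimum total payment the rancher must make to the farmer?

Efficient level: marginal profit ≥ marginal crop damage through level 2, so k* = 2.
With the farmer holding the right, the rancher must at least compensate total damage at k*: 89 + 224 = 313.

€313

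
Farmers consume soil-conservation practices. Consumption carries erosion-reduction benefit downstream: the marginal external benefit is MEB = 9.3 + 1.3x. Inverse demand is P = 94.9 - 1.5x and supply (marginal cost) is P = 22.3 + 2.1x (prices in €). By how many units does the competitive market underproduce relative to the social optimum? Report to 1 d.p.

15.4 units

Market equilibrium (private): 22.3 + 2.1x = 94.9 - 1.5x → x_m = 20.1667.
Social marginal benefit = demand + MEB = 104.2 - 0.2x.
Set SMB = MC: 104.2 - 0.2x = 22.3 + 2.1x → x* = 35.6087.
Gap = |20.1667 − 35.6087| = 15.4420.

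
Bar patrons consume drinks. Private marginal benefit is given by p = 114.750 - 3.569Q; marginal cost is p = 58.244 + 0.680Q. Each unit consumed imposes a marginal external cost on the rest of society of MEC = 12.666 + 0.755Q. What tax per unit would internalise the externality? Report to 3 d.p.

Social marginal benefit = demand − MEC = 102.084 - 4.324Q.
Set SMB = MC: 102.084 - 4.324Q = 58.244 + 0.680Q → Q* = 8.7610.
The Pigouvian tax equals MEC at Q*: 12.666 + 0.755×8.7610 = 19.2806.

tax = 19.281 per unit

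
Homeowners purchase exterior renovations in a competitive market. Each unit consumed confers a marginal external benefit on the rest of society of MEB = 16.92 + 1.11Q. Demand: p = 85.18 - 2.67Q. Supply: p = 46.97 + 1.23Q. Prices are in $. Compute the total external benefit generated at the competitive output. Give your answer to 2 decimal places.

Market equilibrium (private): 46.97 + 1.23Q = 85.18 - 2.67Q → Q_m = 9.7974.
Total external benefit = ∫₀^{Q_m} (16.92 + 1.11Q) dQ = 16.92×9.7974 + ½×1.11×9.7974² = 219.0459.

$219.05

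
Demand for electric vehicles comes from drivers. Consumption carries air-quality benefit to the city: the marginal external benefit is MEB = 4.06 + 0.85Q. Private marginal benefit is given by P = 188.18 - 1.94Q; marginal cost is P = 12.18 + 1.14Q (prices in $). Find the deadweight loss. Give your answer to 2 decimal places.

DWL = $621.09

Market equilibrium (private): 12.18 + 1.14Q = 188.18 - 1.94Q → Q_m = 57.1429.
Social marginal benefit = demand + MEB = 192.24 - 1.09Q.
Set SMB = MC: 192.24 - 1.09Q = 12.18 + 1.14Q → Q* = 80.7444.
Between Q* and Q_m the wedge SMB − MC runs linearly from 0 to MEB(Q_m), so the loss is a triangle.
DWL = ½ × 23.6015 × 52.6314 = 621.0900.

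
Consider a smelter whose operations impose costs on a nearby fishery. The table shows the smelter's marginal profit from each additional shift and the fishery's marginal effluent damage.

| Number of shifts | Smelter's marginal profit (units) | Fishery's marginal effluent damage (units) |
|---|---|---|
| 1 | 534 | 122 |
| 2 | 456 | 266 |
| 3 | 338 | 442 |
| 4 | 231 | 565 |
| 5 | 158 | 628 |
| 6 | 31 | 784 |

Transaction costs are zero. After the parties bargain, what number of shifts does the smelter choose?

2

Bargaining reaches the level where marginal profit last exceeds marginal effluent damage.
That holds through level 2 (456 ≥ 266) but not at 3 (338 < 442).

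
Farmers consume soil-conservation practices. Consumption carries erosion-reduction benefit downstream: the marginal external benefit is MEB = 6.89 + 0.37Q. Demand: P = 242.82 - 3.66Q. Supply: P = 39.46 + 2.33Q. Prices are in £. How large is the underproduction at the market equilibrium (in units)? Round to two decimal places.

3.46 units

Market equilibrium (private): 39.46 + 2.33Q = 242.82 - 3.66Q → Q_m = 33.9499.
Social marginal benefit = demand + MEB = 249.71 - 3.29Q.
Set SMB = MC: 249.71 - 3.29Q = 39.46 + 2.33Q → Q* = 37.4110.
Gap = |33.9499 − 37.4110| = 3.4611.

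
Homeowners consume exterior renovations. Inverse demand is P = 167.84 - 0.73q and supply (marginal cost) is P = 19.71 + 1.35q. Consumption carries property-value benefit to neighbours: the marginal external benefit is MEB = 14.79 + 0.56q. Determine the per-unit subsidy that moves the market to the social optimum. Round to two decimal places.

Social marginal benefit = demand + MEB = 182.63 - 0.17q.
Set SMB = MC: 182.63 - 0.17q = 19.71 + 1.35q → q* = 107.1842.
The Pigouvian subsidy equals MEB at q*: 14.79 + 0.56×107.1842 = 74.8132.

subsidy = 74.81 per unit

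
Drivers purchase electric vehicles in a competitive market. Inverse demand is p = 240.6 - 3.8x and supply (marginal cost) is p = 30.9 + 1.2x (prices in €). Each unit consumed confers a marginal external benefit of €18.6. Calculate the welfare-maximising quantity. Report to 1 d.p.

Social marginal benefit = demand + MEB = 259.2 - 3.8x.
Set SMB = MC: 259.2 - 3.8x = 30.9 + 1.2x → x* = 45.6600.

x* = 45.7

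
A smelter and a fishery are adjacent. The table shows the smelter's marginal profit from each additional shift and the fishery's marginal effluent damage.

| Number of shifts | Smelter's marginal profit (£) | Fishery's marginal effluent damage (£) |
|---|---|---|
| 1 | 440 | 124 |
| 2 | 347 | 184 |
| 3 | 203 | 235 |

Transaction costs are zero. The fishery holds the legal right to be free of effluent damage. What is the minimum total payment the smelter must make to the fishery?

£308

Efficient level: marginal profit ≥ marginal effluent damage through level 2, so k* = 2.
With the fishery holding the right, the smelter must at least compensate total damage at k*: 124 + 184 = 308.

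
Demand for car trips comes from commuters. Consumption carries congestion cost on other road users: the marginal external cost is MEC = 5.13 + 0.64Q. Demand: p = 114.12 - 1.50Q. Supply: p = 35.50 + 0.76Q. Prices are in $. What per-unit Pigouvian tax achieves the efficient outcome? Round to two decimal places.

tax = $21.35 per unit

Social marginal benefit = demand − MEC = 108.99 - 2.14Q.
Set SMB = MC: 108.99 - 2.14Q = 35.50 + 0.76Q → Q* = 25.3414.
The Pigouvian tax equals MEC at Q*: 5.13 + 0.64×25.3414 = 21.3485.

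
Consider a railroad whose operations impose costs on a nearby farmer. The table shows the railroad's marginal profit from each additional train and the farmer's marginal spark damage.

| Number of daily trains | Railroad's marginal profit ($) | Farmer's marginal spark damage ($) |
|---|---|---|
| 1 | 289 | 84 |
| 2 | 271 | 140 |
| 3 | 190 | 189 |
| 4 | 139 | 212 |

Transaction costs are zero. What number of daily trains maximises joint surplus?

3

Bargaining reaches the level where marginal profit last exceeds marginal spark damage.
That holds through level 3 (190 ≥ 189) but not at 4 (139 < 212).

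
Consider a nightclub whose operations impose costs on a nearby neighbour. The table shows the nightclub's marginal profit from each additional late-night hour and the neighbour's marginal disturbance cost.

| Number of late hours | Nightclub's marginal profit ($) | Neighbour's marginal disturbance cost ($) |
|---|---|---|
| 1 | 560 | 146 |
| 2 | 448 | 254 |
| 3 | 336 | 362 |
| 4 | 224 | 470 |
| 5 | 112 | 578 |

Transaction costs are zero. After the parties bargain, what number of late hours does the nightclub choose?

2

Bargaining reaches the level where marginal profit last exceeds marginal disturbance cost.
That holds through level 2 (448 ≥ 254) but not at 3 (336 < 362).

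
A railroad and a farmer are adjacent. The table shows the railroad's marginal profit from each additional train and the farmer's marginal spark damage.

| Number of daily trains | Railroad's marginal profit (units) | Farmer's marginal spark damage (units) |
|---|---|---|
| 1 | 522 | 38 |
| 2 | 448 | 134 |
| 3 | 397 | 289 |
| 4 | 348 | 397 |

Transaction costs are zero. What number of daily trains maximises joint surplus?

Bargaining reaches the level where marginal profit last exceeds marginal spark damage.
That holds through level 3 (397 ≥ 289) but not at 4 (348 < 397).

3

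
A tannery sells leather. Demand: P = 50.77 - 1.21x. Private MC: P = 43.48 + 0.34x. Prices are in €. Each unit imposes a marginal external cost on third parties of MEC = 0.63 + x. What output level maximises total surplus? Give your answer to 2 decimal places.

x* = 2.61

Social marginal cost = private MC + MEC = 44.11 + 1.34x.
Set SMC = demand: 44.11 + 1.34x = 50.77 - 1.21x → x* = 2.6118.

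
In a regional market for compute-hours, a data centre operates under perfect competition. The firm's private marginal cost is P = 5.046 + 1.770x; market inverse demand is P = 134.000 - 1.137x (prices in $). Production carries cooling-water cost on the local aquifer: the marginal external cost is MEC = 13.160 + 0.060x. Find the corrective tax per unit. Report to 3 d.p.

tax = $15.502 per unit

Social marginal cost = private MC + MEC = 18.206 + 1.830x.
Set SMC = demand: 18.206 + 1.830x = 134.000 - 1.137x → x* = 39.0273.
The Pigouvian tax equals MEC at x*: 13.160 + 0.060×39.0273 = 15.5016.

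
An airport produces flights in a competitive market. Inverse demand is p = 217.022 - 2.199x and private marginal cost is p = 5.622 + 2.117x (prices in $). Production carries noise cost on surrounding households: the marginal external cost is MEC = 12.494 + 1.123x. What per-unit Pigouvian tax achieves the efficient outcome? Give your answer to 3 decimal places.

Social marginal cost = private MC + MEC = 18.116 + 3.240x.
Set SMC = demand: 18.116 + 3.240x = 217.022 - 2.199x → x* = 36.5703.
The Pigouvian tax equals MEC at x*: 12.494 + 1.123×36.5703 = 53.5624.

tax = $53.562 per unit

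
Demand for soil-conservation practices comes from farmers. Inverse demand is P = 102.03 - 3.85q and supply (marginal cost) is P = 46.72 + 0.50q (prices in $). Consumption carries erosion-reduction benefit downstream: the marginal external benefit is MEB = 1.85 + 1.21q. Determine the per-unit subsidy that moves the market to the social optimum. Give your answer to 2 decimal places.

Social marginal benefit = demand + MEB = 103.88 - 2.64q.
Set SMB = MC: 103.88 - 2.64q = 46.72 + 0.50q → q* = 18.2038.
The Pigouvian subsidy equals MEB at q*: 1.85 + 1.21×18.2038 = 23.8766.

subsidy = $23.88 per unit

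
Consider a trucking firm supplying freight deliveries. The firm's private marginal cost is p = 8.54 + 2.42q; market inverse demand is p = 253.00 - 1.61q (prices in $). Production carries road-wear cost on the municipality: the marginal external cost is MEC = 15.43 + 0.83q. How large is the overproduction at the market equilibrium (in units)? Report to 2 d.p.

Market equilibrium (private): 8.54 + 2.42q = 253.00 - 1.61q → q_m = 60.6600.
Social marginal cost = private MC + MEC = 23.97 + 3.25q.
Set SMC = demand: 23.97 + 3.25q = 253.00 - 1.61q → q* = 47.1255.
Gap = |60.6600 − 47.1255| = 13.5345.

13.53 units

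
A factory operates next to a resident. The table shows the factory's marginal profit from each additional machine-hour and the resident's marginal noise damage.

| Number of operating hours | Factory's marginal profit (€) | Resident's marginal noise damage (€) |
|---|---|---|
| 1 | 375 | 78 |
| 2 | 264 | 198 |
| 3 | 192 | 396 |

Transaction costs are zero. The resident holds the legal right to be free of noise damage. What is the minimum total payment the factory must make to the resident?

€276

Efficient level: marginal profit ≥ marginal noise damage through level 2, so k* = 2.
With the resident holding the right, the factory must at least compensate total damage at k*: 78 + 198 = 276.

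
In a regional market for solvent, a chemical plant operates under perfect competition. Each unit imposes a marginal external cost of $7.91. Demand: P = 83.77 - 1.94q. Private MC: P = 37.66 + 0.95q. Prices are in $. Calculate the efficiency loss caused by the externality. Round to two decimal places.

DWL = $10.82

Market equilibrium (private): 37.66 + 0.95q = 83.77 - 1.94q → q_m = 15.9550.
Social marginal cost = private MC + MEC = 45.57 + 0.95q.
Set SMC = demand: 45.57 + 0.95q = 83.77 - 1.94q → q* = 13.2180.
The loss is the area between SMC and demand from q* to q_m; with linear curves that's a triangle of height MEC(q_m).
DWL = ½ × 2.7370 × 7.9100 = 10.8248.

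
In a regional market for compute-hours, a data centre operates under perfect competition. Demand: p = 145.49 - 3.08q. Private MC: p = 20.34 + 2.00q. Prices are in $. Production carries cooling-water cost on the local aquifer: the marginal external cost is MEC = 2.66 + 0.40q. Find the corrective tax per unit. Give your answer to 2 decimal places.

Social marginal cost = private MC + MEC = 23.00 + 2.40q.
Set SMC = demand: 23.00 + 2.40q = 145.49 - 3.08q → q* = 22.3522.
The Pigouvian tax equals MEC at q*: 2.66 + 0.40×22.3522 = 11.6009.

tax = $11.60 per unit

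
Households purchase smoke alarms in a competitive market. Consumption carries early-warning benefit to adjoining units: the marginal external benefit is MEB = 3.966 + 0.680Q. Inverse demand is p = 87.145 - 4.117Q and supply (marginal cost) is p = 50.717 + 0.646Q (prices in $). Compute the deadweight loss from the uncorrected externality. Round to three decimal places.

DWL = $10.290

Market equilibrium (private): 50.717 + 0.646Q = 87.145 - 4.117Q → Q_m = 7.6481.
Social marginal benefit = demand + MEB = 91.111 - 3.437Q.
Set SMB = MC: 91.111 - 3.437Q = 50.717 + 0.646Q → Q* = 9.8932.
Between Q* and Q_m the wedge SMB − MC runs linearly from 0 to MEB(Q_m), so the loss is a triangle.
DWL = ½ × 2.2451 × 9.1667 = 10.2901.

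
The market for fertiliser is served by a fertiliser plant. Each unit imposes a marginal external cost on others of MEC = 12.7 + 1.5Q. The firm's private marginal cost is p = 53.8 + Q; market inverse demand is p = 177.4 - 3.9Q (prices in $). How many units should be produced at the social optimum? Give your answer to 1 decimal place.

Social marginal cost = private MC + MEC = 66.5 + 2.5Q.
Set SMC = demand: 66.5 + 2.5Q = 177.4 - 3.9Q → Q* = 17.3281.

Q* = 17.3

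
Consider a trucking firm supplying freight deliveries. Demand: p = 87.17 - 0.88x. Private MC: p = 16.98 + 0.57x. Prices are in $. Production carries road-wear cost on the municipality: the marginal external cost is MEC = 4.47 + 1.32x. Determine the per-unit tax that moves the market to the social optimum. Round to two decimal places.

Social marginal cost = private MC + MEC = 21.45 + 1.89x.
Set SMC = demand: 21.45 + 1.89x = 87.17 - 0.88x → x* = 23.7256.
The Pigouvian tax equals MEC at x*: 4.47 + 1.32×23.7256 = 35.7878.

tax = $35.79 per unit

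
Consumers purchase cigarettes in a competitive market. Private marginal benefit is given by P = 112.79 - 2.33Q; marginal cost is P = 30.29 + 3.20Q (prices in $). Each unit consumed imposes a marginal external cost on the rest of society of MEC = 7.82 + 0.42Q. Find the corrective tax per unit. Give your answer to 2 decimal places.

Social marginal benefit = demand − MEC = 104.97 - 2.75Q.
Set SMB = MC: 104.97 - 2.75Q = 30.29 + 3.20Q → Q* = 12.5513.
The Pigouvian tax equals MEC at Q*: 7.82 + 0.42×12.5513 = 13.0915.

tax = $13.09 per unit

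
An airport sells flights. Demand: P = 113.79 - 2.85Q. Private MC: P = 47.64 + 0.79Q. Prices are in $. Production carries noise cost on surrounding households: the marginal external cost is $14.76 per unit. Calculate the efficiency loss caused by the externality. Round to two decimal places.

DWL = $29.93

Market equilibrium (private): 47.64 + 0.79Q = 113.79 - 2.85Q → Q_m = 18.1731.
Social marginal cost = private MC + MEC = 62.40 + 0.79Q.
Set SMC = demand: 62.40 + 0.79Q = 113.79 - 2.85Q → Q* = 14.1181.
The loss is the area between SMC and demand from Q* to Q_m; with linear curves that's a triangle of height MEC(Q_m).
DWL = ½ × 4.0550 × 14.7600 = 29.9259.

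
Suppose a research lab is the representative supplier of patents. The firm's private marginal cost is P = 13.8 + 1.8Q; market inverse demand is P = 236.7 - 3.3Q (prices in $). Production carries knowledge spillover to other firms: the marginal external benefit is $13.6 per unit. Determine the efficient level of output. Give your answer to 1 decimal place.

Social marginal cost = private MC − MEB = 0.2 + 1.8Q.
Set SMC = demand: 0.2 + 1.8Q = 236.7 - 3.3Q → Q* = 46.3725.

Q* = 46.4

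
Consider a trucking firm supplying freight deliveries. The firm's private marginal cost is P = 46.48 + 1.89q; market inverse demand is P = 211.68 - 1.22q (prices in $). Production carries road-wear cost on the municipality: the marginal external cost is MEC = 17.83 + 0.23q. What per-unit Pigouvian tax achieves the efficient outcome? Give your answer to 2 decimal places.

tax = $27.98 per unit

Social marginal cost = private MC + MEC = 64.31 + 2.12q.
Set SMC = demand: 64.31 + 2.12q = 211.68 - 1.22q → q* = 44.1228.
The Pigouvian tax equals MEC at q*: 17.83 + 0.23×44.1228 = 27.9782.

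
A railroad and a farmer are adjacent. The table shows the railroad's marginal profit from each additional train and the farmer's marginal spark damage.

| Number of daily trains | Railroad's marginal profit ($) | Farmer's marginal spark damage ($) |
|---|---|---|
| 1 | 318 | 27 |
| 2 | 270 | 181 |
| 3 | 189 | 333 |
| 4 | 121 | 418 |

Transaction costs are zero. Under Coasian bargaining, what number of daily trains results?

2

Bargaining reaches the level where marginal profit last exceeds marginal spark damage.
That holds through level 2 (270 ≥ 181) but not at 3 (189 < 333).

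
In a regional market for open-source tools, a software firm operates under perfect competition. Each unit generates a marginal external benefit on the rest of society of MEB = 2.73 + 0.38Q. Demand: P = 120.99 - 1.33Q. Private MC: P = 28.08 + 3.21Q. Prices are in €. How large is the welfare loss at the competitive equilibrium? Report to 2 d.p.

Market equilibrium (private): 28.08 + 3.21Q = 120.99 - 1.33Q → Q_m = 20.4648.
Social marginal cost = private MC − MEB = 25.35 + 2.83Q.
Set SMC = demand: 25.35 + 2.83Q = 120.99 - 1.33Q → Q* = 22.9904.
Height of the DWL triangle at Q_m is demand(Q_m) − SMC(Q_m) = MEB(Q_m) = 10.5066.
DWL = ½ × 2.5256 × 10.5066 = 13.2677.

DWL = €13.27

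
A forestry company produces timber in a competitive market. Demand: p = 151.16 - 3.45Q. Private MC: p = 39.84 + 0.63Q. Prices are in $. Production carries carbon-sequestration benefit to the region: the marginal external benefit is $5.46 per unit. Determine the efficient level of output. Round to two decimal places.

Social marginal cost = private MC − MEB = 34.38 + 0.63Q.
Set SMC = demand: 34.38 + 0.63Q = 151.16 - 3.45Q → Q* = 28.6225.

Q* = 28.62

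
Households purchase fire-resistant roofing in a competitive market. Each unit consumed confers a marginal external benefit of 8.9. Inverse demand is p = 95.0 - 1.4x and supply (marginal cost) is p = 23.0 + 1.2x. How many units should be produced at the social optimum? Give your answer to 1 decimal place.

x* = 31.1

Social marginal benefit = demand + MEB = 103.9 - 1.4x.
Set SMB = MC: 103.9 - 1.4x = 23.0 + 1.2x → x* = 31.1154.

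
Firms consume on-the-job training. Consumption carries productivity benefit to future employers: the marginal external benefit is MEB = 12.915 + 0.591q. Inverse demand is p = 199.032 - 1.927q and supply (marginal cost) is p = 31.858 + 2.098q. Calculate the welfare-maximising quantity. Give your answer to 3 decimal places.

Social marginal benefit = demand + MEB = 211.947 - 1.336q.
Set SMB = MC: 211.947 - 1.336q = 31.858 + 2.098q → q* = 52.4429.

q* = 52.443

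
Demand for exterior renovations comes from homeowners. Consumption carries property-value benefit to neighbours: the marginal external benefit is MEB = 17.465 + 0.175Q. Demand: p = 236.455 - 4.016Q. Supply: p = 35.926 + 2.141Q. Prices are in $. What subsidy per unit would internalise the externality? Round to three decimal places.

Social marginal benefit = demand + MEB = 253.920 - 3.841Q.
Set SMB = MC: 253.920 - 3.841Q = 35.926 + 2.141Q → Q* = 36.4417.
The Pigouvian subsidy equals MEB at Q*: 17.465 + 0.175×36.4417 = 23.8423.

subsidy = $23.842 per unit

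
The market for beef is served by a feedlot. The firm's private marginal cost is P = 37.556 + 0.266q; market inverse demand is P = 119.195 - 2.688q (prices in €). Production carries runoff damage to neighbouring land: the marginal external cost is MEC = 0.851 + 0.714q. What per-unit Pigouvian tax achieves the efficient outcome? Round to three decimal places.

tax = €16.577 per unit

Social marginal cost = private MC + MEC = 38.407 + 0.980q.
Set SMC = demand: 38.407 + 0.980q = 119.195 - 2.688q → q* = 22.0251.
The Pigouvian tax equals MEC at q*: 0.851 + 0.714×22.0251 = 16.5769.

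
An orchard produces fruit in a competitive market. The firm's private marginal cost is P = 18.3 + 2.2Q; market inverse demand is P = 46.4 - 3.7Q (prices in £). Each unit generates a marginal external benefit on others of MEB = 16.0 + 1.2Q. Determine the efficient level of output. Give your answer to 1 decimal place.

Social marginal cost = private MC − MEB = 2.3 + Q.
Set SMC = demand: 2.3 + Q = 46.4 - 3.7Q → Q* = 9.3830.

Q* = 9.4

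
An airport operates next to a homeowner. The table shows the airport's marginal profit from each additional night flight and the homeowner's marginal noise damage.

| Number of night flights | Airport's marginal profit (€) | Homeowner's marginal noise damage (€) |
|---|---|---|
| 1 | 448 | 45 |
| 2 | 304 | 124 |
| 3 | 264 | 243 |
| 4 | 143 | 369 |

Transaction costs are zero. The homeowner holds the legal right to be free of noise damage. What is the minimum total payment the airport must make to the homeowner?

€412

Efficient level: marginal profit ≥ marginal noise damage through level 3, so k* = 3.
With the homeowner holding the right, the airport must at least compensate total damage at k*: 45 + 124 + 243 = 412.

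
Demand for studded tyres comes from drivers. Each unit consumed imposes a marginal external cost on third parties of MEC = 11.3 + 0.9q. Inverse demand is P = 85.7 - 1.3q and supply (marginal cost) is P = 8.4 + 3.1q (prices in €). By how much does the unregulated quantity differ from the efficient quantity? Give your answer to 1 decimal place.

5.1 units

Market equilibrium (private): 8.4 + 3.1q = 85.7 - 1.3q → q_m = 17.5682.
Social marginal benefit = demand − MEC = 74.4 - 2.2q.
Set SMB = MC: 74.4 - 2.2q = 8.4 + 3.1q → q* = 12.4528.
Gap = |17.5682 − 12.4528| = 5.1154.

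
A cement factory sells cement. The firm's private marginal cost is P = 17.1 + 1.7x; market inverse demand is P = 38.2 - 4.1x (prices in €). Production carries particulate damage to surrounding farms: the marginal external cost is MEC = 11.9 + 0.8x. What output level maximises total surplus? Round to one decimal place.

x* = 1.4

Social marginal cost = private MC + MEC = 29.0 + 2.5x.
Set SMC = demand: 29.0 + 2.5x = 38.2 - 4.1x → x* = 1.3939.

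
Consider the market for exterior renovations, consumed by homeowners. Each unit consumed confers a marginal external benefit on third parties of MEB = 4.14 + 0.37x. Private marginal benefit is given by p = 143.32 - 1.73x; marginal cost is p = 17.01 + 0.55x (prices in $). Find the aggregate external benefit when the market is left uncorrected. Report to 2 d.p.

Market equilibrium (private): 17.01 + 0.55x = 143.32 - 1.73x → x_m = 55.3991.
Total external benefit = ∫₀^{x_m} (4.14 + 0.37x) dx = 4.14×55.3991 + ½×0.37×55.3991² = 797.1284.

$797.13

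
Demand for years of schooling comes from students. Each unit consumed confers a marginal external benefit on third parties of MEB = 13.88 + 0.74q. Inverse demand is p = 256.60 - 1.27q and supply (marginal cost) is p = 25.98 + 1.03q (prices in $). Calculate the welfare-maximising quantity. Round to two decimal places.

q* = 156.73

Social marginal benefit = demand + MEB = 270.48 - 0.53q.
Set SMB = MC: 270.48 - 0.53q = 25.98 + 1.03q → q* = 156.7308.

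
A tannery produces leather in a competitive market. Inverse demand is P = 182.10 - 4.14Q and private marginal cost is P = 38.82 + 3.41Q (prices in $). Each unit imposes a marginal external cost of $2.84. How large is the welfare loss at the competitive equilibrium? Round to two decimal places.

DWL = $0.53

Market equilibrium (private): 38.82 + 3.41Q = 182.10 - 4.14Q → Q_m = 18.9775.
Social marginal cost = private MC + MEC = 41.66 + 3.41Q.
Set SMC = demand: 41.66 + 3.41Q = 182.10 - 4.14Q → Q* = 18.6013.
The welfare-loss triangle has base |Q_m − Q*| and height MEC(Q_m) (the vertical gap between SMC and demand is zero at Q* and MEC at Q_m).
DWL = ½ × 0.3762 × 2.8400 = 0.5342.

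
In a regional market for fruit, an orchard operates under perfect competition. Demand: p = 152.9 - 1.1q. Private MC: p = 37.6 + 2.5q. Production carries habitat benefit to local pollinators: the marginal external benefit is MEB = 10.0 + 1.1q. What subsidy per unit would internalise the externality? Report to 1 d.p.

Social marginal cost = private MC − MEB = 27.6 + 1.4q.
Set SMC = demand: 27.6 + 1.4q = 152.9 - 1.1q → q* = 50.1200.
The Pigouvian subsidy equals MEB at q*: 10.0 + 1.1×50.1200 = 65.1320.

subsidy = 65.1 per unit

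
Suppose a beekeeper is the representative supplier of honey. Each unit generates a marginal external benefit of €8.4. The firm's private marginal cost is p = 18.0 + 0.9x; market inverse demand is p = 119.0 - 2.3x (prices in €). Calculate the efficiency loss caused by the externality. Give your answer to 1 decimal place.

DWL = €11.0

Market equilibrium (private): 18.0 + 0.9x = 119.0 - 2.3x → x_m = 31.5625.
Social marginal cost = private MC − MEB = 9.6 + 0.9x.
Set SMC = demand: 9.6 + 0.9x = 119.0 - 2.3x → x* = 34.1875.
Height of the DWL triangle at x_m is demand(x_m) − SMC(x_m) = MEB(x_m) = 8.4000.
DWL = ½ × 2.6250 × 8.4000 = 11.0250.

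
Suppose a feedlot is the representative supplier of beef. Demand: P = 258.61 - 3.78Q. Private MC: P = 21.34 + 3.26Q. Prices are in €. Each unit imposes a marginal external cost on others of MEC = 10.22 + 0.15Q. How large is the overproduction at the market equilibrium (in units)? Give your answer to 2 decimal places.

Market equilibrium (private): 21.34 + 3.26Q = 258.61 - 3.78Q → Q_m = 33.7031.
Social marginal cost = private MC + MEC = 31.56 + 3.41Q.
Set SMC = demand: 31.56 + 3.41Q = 258.61 - 3.78Q → Q* = 31.5786.
Gap = |33.7031 − 31.5786| = 2.1245.

2.12 units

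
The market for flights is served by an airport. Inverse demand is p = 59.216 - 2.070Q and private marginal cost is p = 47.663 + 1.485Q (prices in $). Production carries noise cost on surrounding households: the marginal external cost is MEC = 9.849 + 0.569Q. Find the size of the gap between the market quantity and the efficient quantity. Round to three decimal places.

Market equilibrium (private): 47.663 + 1.485Q = 59.216 - 2.070Q → Q_m = 3.2498.
Social marginal cost = private MC + MEC = 57.512 + 2.054Q.
Set SMC = demand: 57.512 + 2.054Q = 59.216 - 2.070Q → Q* = 0.4132.
Gap = |3.2498 − 0.4132| = 2.8366.

2.837 units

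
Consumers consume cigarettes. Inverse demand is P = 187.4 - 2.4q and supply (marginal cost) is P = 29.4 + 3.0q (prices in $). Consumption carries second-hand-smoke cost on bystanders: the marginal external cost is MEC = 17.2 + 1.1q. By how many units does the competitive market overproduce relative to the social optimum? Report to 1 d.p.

Market equilibrium (private): 29.4 + 3.0q = 187.4 - 2.4q → q_m = 29.2593.
Social marginal benefit = demand − MEC = 170.2 - 3.5q.
Set SMB = MC: 170.2 - 3.5q = 29.4 + 3.0q → q* = 21.6615.
Gap = |29.2593 − 21.6615| = 7.5978.

7.6 units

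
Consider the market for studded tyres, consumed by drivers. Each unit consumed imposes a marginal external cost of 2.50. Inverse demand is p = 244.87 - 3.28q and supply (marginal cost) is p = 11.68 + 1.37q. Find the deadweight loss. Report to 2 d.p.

Market equilibrium (private): 11.68 + 1.37q = 244.87 - 3.28q → q_m = 50.1484.
Social marginal benefit = demand − MEC = 242.37 - 3.28q.
Set SMB = MC: 242.37 - 3.28q = 11.68 + 1.37q → q* = 49.6108.
Between q* and q_m the wedge MC − SMB runs linearly from 0 to MEC(q_m), so the loss is a triangle.
DWL = ½ × 0.5376 × 2.5000 = 0.6720.

DWL = 0.67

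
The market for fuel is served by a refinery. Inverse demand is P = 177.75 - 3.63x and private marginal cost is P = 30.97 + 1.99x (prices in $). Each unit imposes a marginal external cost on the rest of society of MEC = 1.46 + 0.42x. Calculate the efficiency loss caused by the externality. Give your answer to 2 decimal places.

Market equilibrium (private): 30.97 + 1.99x = 177.75 - 3.63x → x_m = 26.1174.
Social marginal cost = private MC + MEC = 32.43 + 2.41x.
Set SMC = demand: 32.43 + 2.41x = 177.75 - 3.63x → x* = 24.0596.
The welfare-loss triangle has base |x_m − x*| and height MEC(x_m) (the vertical gap between SMC and demand is zero at x* and MEC at x_m).
DWL = ½ × 2.0578 × 12.4293 = 12.7885.

DWL = $12.79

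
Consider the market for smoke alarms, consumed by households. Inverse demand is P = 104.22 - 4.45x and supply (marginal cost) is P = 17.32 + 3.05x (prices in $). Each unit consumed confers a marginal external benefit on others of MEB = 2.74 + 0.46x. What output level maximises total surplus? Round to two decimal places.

x* = 12.73

Social marginal benefit = demand + MEB = 106.96 - 3.99x.
Set SMB = MC: 106.96 - 3.99x = 17.32 + 3.05x → x* = 12.7330.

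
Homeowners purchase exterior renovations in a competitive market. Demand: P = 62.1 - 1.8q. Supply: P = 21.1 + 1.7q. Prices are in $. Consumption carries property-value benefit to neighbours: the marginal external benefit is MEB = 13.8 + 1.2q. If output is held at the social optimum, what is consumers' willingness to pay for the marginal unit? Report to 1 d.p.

Social marginal benefit = demand + MEB = 75.9 - 0.6q.
Set SMB = MC: 75.9 - 0.6q = 21.1 + 1.7q → q* = 23.8261.
Consumer price on the demand curve at q*: 62.1 − 1.8×23.8261 = 19.2130.

P = $19.2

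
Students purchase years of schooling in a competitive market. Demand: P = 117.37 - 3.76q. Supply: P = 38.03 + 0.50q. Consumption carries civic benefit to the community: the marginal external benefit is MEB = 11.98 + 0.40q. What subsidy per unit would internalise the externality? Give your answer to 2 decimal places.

Social marginal benefit = demand + MEB = 129.35 - 3.36q.
Set SMB = MC: 129.35 - 3.36q = 38.03 + 0.50q → q* = 23.6580.
The Pigouvian subsidy equals MEB at q*: 11.98 + 0.40×23.6580 = 21.4432.

subsidy = 21.44 per unit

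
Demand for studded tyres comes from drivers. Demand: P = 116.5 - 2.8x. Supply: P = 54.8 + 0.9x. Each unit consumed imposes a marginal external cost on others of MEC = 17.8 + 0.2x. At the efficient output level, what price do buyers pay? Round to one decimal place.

P = 85.0

Social marginal benefit = demand − MEC = 98.7 - 3.0x.
Set SMB = MC: 98.7 - 3.0x = 54.8 + 0.9x → x* = 11.2564.
Consumer price on the demand curve at x*: 116.5 − 2.8×11.2564 = 84.9821.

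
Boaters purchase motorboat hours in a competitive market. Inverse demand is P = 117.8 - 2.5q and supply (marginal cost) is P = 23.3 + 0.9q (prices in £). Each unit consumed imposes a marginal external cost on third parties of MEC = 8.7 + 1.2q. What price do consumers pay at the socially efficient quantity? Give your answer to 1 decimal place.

Social marginal benefit = demand − MEC = 109.1 - 3.7q.
Set SMB = MC: 109.1 - 3.7q = 23.3 + 0.9q → q* = 18.6522.
Consumer price on the demand curve at q*: 117.8 − 2.5×18.6522 = 71.1695.

P = £71.2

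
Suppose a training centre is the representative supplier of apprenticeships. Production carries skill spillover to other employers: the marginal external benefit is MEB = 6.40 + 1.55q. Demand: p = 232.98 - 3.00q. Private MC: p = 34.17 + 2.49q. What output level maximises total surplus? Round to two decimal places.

Social marginal cost = private MC − MEB = 27.77 + 0.94q.
Set SMC = demand: 27.77 + 0.94q = 232.98 - 3.00q → q* = 52.0838.

q* = 52.08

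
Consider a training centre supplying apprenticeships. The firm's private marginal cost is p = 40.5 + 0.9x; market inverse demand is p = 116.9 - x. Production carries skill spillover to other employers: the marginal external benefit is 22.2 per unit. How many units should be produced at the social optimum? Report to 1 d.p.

x* = 51.9

Social marginal cost = private MC − MEB = 18.3 + 0.9x.
Set SMC = demand: 18.3 + 0.9x = 116.9 - x → x* = 51.8947.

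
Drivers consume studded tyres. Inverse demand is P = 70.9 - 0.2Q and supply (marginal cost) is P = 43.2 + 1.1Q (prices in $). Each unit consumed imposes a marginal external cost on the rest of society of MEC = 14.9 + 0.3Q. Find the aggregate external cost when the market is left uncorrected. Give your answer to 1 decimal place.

Market equilibrium (private): 43.2 + 1.1Q = 70.9 - 0.2Q → Q_m = 21.3077.
Total external cost = ∫₀^{Q_m} (14.9 + 0.3Q) dQ = 14.9×21.3077 + ½×0.3×21.3077² = 385.5874.

$385.6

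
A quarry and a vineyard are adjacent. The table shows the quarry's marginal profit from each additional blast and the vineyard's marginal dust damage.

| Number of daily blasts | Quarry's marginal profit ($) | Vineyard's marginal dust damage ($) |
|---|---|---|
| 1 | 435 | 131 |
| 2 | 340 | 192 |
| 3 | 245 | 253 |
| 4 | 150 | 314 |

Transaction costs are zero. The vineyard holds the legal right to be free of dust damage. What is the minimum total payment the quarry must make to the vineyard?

Efficient level: marginal profit ≥ marginal dust damage through level 2, so k* = 2.
With the vineyard holding the right, the quarry must at least compensate total damage at k*: 131 + 192 = 323.

$323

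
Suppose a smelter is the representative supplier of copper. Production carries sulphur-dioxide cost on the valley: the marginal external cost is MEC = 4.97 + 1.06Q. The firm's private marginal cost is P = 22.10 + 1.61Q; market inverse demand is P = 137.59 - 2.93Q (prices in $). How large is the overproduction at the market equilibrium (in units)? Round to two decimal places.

5.70 units

Market equilibrium (private): 22.10 + 1.61Q = 137.59 - 2.93Q → Q_m = 25.4383.
Social marginal cost = private MC + MEC = 27.07 + 2.67Q.
Set SMC = demand: 27.07 + 2.67Q = 137.59 - 2.93Q → Q* = 19.7357.
Gap = |25.4383 − 19.7357| = 5.7026.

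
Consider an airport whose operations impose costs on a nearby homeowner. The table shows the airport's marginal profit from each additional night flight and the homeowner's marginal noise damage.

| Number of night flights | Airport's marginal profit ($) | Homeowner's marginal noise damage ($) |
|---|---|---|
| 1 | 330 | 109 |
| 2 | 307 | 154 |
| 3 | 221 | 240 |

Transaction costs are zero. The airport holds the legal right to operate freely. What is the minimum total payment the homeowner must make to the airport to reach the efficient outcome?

Left alone the airport would choose level 3 (marginal profit stays positive).
Efficient level: k* = 2 (marginal profit ≥ marginal noise damage through 2).
The homeowner must at least cover the airport's forgone profit from cutting 3→2: 221 = 221.

$221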